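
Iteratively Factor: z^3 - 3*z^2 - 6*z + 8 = (z - 1)*(z^2 - 2*z - 8) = (z - 1)*(z + 2)*(z - 4)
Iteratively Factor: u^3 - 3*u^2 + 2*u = (u - 1)*(u^2 - 2*u) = u*(u - 1)*(u - 2)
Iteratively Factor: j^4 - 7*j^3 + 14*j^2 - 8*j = (j - 4)*(j^3 - 3*j^2 + 2*j) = (j - 4)*(j - 1)*(j^2 - 2*j) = j*(j - 4)*(j - 1)*(j - 2)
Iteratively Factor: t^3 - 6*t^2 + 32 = (t - 4)*(t^2 - 2*t - 8) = (t - 4)^2*(t + 2)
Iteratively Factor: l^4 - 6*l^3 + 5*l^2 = (l)*(l^3 - 6*l^2 + 5*l) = l*(l - 1)*(l^2 - 5*l) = l*(l - 5)*(l - 1)*(l)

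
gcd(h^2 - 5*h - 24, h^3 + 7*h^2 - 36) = h + 3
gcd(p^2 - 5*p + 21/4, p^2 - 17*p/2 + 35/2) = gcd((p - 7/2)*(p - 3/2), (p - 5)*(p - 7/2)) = p - 7/2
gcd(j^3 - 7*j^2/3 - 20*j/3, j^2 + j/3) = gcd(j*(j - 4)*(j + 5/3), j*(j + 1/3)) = j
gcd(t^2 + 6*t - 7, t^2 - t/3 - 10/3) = 1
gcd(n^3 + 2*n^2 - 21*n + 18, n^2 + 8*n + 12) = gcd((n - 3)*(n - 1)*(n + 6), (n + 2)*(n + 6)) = n + 6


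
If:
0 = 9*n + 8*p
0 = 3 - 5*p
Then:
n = -8/15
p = 3/5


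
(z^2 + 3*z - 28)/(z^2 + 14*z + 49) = (z - 4)/(z + 7)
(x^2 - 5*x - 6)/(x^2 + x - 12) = (x^2 - 5*x - 6)/(x^2 + x - 12)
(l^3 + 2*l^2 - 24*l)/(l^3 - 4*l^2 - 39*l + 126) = l*(l - 4)/(l^2 - 10*l + 21)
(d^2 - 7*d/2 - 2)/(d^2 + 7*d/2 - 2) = (2*d^2 - 7*d - 4)/(2*d^2 + 7*d - 4)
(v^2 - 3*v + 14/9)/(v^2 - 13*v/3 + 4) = (9*v^2 - 27*v + 14)/(3*(3*v^2 - 13*v + 12))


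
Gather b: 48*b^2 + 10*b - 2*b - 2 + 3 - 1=48*b^2 + 8*b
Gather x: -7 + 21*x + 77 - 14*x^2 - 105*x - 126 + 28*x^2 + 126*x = 14*x^2 + 42*x - 56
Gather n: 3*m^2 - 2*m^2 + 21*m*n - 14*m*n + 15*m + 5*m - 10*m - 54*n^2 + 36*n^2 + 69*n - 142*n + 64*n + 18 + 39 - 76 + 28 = m^2 + 10*m - 18*n^2 + n*(7*m - 9) + 9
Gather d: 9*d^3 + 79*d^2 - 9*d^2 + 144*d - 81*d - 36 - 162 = 9*d^3 + 70*d^2 + 63*d - 198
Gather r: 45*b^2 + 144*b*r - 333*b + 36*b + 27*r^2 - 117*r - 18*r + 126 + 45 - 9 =45*b^2 - 297*b + 27*r^2 + r*(144*b - 135) + 162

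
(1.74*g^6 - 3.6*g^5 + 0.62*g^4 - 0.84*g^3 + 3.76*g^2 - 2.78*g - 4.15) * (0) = 0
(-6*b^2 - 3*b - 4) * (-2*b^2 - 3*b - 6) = 12*b^4 + 24*b^3 + 53*b^2 + 30*b + 24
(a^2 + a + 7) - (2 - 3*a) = a^2 + 4*a + 5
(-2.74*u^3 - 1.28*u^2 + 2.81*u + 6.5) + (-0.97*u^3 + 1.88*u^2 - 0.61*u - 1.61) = -3.71*u^3 + 0.6*u^2 + 2.2*u + 4.89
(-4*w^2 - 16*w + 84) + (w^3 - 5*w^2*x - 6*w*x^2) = w^3 - 5*w^2*x - 4*w^2 - 6*w*x^2 - 16*w + 84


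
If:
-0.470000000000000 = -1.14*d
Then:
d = 0.41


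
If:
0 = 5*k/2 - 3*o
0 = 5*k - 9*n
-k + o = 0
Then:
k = 0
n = 0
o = 0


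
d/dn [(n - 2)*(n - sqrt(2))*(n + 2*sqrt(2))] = 3*n^2 - 4*n + 2*sqrt(2)*n - 4 - 2*sqrt(2)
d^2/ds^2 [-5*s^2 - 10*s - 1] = -10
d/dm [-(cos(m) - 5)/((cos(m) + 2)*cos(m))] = (-sin(m) + 10*sin(m)/cos(m)^2 + 10*tan(m))/(cos(m) + 2)^2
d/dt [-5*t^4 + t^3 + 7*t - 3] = -20*t^3 + 3*t^2 + 7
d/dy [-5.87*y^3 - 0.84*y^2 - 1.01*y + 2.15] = -17.61*y^2 - 1.68*y - 1.01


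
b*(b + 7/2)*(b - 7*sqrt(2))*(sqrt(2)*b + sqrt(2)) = sqrt(2)*b^4 - 14*b^3 + 9*sqrt(2)*b^3/2 - 63*b^2 + 7*sqrt(2)*b^2/2 - 49*b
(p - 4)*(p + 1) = p^2 - 3*p - 4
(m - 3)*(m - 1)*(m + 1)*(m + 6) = m^4 + 3*m^3 - 19*m^2 - 3*m + 18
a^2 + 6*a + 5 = (a + 1)*(a + 5)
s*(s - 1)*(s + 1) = s^3 - s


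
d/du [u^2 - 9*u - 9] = 2*u - 9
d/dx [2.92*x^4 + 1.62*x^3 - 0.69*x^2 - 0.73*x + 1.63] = 11.68*x^3 + 4.86*x^2 - 1.38*x - 0.73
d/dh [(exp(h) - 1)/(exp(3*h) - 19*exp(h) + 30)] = ((1 - exp(h))*(3*exp(2*h) - 19) + exp(3*h) - 19*exp(h) + 30)*exp(h)/(exp(3*h) - 19*exp(h) + 30)^2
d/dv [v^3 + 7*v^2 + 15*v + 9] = 3*v^2 + 14*v + 15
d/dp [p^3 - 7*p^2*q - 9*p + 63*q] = 3*p^2 - 14*p*q - 9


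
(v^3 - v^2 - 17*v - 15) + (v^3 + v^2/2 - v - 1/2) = 2*v^3 - v^2/2 - 18*v - 31/2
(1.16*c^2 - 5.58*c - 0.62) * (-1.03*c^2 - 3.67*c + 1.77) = -1.1948*c^4 + 1.4902*c^3 + 23.1704*c^2 - 7.6012*c - 1.0974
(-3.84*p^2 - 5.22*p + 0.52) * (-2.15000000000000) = 8.256*p^2 + 11.223*p - 1.118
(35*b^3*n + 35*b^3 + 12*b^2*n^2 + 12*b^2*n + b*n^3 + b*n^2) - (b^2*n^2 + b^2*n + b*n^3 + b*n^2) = 35*b^3*n + 35*b^3 + 11*b^2*n^2 + 11*b^2*n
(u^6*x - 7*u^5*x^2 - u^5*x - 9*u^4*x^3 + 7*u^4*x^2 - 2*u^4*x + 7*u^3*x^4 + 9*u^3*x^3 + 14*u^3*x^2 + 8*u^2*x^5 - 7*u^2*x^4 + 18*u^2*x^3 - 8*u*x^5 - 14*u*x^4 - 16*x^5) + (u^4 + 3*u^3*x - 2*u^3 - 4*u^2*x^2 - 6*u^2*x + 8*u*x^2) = u^6*x - 7*u^5*x^2 - u^5*x - 9*u^4*x^3 + 7*u^4*x^2 - 2*u^4*x + u^4 + 7*u^3*x^4 + 9*u^3*x^3 + 14*u^3*x^2 + 3*u^3*x - 2*u^3 + 8*u^2*x^5 - 7*u^2*x^4 + 18*u^2*x^3 - 4*u^2*x^2 - 6*u^2*x - 8*u*x^5 - 14*u*x^4 + 8*u*x^2 - 16*x^5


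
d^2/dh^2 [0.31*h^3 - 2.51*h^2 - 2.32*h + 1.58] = 1.86*h - 5.02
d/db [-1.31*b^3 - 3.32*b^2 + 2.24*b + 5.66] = -3.93*b^2 - 6.64*b + 2.24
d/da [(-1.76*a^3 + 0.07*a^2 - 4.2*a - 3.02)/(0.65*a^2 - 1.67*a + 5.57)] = (-1.144*a^4 + 5.8784*a^3 - 26.7965*a^2 + 4.7058*a - 28.4374)/(0.4225*a^4 - 2.171*a^3 + 10.0299*a^2 - 18.6038*a + 31.0249)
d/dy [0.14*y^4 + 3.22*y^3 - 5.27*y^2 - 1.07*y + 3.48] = 0.56*y^3 + 9.66*y^2 - 10.54*y - 1.07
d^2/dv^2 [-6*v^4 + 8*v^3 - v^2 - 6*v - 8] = -72*v^2 + 48*v - 2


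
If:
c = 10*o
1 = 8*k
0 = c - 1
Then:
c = 1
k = 1/8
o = 1/10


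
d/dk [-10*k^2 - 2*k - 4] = -20*k - 2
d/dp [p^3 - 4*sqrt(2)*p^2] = p*(3*p - 8*sqrt(2))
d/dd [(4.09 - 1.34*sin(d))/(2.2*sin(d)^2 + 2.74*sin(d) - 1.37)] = (2.948*sin(d)^2 - 17.996*sin(d) - 9.3708)*cos(d)/(4.84*sin(d)^4 + 12.056*sin(d)^3 + 1.4796*sin(d)^2 - 7.5076*sin(d) + 1.8769)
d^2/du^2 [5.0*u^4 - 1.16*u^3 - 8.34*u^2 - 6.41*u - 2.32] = 60.0*u^2 - 6.96*u - 16.68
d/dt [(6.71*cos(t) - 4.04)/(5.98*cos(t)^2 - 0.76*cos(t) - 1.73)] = (40.1258*cos(t)^2 - 48.3184*cos(t) + 14.6787)*sin(t)/(35.7604*cos(t)^4 - 9.0896*cos(t)^3 - 20.1132*cos(t)^2 + 2.6296*cos(t) + 2.9929)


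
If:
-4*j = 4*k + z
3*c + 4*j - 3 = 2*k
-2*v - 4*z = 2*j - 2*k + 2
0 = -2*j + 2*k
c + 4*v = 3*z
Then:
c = 128/131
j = 9/262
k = 9/262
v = -59/131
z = -36/131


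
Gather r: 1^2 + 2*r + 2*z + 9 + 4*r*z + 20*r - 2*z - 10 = r*(4*z + 22)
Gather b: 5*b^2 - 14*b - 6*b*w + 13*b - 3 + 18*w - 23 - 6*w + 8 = 5*b^2 + b*(-6*w - 1) + 12*w - 18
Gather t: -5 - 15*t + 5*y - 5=-15*t + 5*y - 10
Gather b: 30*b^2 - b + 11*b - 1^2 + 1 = 30*b^2 + 10*b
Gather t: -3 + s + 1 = s - 2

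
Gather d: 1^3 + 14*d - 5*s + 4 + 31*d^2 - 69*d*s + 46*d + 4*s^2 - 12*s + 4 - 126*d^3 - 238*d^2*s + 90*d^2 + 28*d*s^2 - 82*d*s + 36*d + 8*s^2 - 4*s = -126*d^3 + d^2*(121 - 238*s) + d*(28*s^2 - 151*s + 96) + 12*s^2 - 21*s + 9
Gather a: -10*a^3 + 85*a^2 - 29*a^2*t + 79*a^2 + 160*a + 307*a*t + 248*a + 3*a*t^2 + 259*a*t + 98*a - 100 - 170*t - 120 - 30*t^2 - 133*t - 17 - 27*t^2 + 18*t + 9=-10*a^3 + a^2*(164 - 29*t) + a*(3*t^2 + 566*t + 506) - 57*t^2 - 285*t - 228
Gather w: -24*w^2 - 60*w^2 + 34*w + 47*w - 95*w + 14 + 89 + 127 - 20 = -84*w^2 - 14*w + 210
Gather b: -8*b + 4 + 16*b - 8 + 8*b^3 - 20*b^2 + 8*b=8*b^3 - 20*b^2 + 16*b - 4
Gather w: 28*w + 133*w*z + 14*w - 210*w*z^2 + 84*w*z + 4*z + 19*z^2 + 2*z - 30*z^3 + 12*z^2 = w*(-210*z^2 + 217*z + 42) - 30*z^3 + 31*z^2 + 6*z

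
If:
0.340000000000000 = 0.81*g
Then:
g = 0.42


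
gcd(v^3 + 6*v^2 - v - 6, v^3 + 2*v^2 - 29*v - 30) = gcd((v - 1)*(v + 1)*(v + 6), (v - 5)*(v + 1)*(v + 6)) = v^2 + 7*v + 6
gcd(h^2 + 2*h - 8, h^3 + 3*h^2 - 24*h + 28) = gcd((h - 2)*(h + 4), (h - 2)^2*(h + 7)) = h - 2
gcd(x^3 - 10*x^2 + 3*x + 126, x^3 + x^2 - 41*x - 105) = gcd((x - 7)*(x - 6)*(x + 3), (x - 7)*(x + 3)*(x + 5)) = x^2 - 4*x - 21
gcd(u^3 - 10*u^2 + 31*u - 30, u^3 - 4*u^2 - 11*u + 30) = u^2 - 7*u + 10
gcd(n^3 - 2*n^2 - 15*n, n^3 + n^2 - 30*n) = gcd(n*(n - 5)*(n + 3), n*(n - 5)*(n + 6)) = n^2 - 5*n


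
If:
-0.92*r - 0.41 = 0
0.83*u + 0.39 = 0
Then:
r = -0.45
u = -0.47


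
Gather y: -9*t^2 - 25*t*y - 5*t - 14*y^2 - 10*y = -9*t^2 - 5*t - 14*y^2 + y*(-25*t - 10)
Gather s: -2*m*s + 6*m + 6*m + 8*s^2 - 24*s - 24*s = 12*m + 8*s^2 + s*(-2*m - 48)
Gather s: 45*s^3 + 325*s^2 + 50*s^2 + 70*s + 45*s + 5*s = 45*s^3 + 375*s^2 + 120*s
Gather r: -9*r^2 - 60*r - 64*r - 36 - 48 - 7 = -9*r^2 - 124*r - 91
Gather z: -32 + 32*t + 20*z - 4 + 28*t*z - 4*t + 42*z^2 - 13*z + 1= 28*t + 42*z^2 + z*(28*t + 7) - 35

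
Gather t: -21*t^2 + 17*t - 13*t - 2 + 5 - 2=-21*t^2 + 4*t + 1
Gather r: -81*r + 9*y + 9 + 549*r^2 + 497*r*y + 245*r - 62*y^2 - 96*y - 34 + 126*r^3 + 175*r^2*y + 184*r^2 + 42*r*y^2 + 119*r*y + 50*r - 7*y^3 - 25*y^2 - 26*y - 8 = 126*r^3 + r^2*(175*y + 733) + r*(42*y^2 + 616*y + 214) - 7*y^3 - 87*y^2 - 113*y - 33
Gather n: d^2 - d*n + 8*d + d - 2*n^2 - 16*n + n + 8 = d^2 + 9*d - 2*n^2 + n*(-d - 15) + 8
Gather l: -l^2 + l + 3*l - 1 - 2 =-l^2 + 4*l - 3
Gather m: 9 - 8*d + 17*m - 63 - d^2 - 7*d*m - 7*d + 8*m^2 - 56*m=-d^2 - 15*d + 8*m^2 + m*(-7*d - 39) - 54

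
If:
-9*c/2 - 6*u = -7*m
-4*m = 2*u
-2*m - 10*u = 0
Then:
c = 0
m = 0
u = 0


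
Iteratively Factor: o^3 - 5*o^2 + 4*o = (o)*(o^2 - 5*o + 4) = o*(o - 1)*(o - 4)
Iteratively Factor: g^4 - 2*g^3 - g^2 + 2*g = (g - 2)*(g^3 - g) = (g - 2)*(g + 1)*(g^2 - g) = g*(g - 2)*(g + 1)*(g - 1)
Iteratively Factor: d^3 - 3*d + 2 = (d - 1)*(d^2 + d - 2) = (d - 1)^2*(d + 2)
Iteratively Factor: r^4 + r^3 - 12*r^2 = (r + 4)*(r^3 - 3*r^2) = (r - 3)*(r + 4)*(r^2) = r*(r - 3)*(r + 4)*(r)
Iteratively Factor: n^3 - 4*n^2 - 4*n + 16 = (n + 2)*(n^2 - 6*n + 8) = (n - 4)*(n + 2)*(n - 2)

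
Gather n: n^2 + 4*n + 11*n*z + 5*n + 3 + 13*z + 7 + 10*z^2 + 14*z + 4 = n^2 + n*(11*z + 9) + 10*z^2 + 27*z + 14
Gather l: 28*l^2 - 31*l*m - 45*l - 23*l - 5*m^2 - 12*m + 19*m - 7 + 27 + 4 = 28*l^2 + l*(-31*m - 68) - 5*m^2 + 7*m + 24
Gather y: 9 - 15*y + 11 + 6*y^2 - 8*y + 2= 6*y^2 - 23*y + 22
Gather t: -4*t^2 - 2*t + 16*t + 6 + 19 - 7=-4*t^2 + 14*t + 18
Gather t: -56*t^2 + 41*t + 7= -56*t^2 + 41*t + 7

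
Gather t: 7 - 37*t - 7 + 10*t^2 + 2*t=10*t^2 - 35*t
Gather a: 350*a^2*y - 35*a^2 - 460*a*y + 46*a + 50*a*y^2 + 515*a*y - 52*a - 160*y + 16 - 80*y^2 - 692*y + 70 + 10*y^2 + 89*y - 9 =a^2*(350*y - 35) + a*(50*y^2 + 55*y - 6) - 70*y^2 - 763*y + 77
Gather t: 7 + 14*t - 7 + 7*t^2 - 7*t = 7*t^2 + 7*t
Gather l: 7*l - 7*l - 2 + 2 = 0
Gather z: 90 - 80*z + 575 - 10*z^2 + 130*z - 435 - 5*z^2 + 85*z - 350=-15*z^2 + 135*z - 120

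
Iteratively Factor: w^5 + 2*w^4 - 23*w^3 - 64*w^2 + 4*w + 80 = (w - 5)*(w^4 + 7*w^3 + 12*w^2 - 4*w - 16) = (w - 5)*(w - 1)*(w^3 + 8*w^2 + 20*w + 16) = (w - 5)*(w - 1)*(w + 2)*(w^2 + 6*w + 8) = (w - 5)*(w - 1)*(w + 2)*(w + 4)*(w + 2)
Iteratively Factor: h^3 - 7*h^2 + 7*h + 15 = (h - 5)*(h^2 - 2*h - 3) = (h - 5)*(h - 3)*(h + 1)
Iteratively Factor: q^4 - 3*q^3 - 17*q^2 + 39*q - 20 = (q + 4)*(q^3 - 7*q^2 + 11*q - 5) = (q - 5)*(q + 4)*(q^2 - 2*q + 1) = (q - 5)*(q - 1)*(q + 4)*(q - 1)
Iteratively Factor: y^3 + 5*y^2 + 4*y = (y + 4)*(y^2 + y) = (y + 1)*(y + 4)*(y)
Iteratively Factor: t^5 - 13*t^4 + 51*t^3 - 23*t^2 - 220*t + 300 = (t - 2)*(t^4 - 11*t^3 + 29*t^2 + 35*t - 150) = (t - 2)*(t + 2)*(t^3 - 13*t^2 + 55*t - 75) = (t - 5)*(t - 2)*(t + 2)*(t^2 - 8*t + 15) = (t - 5)*(t - 3)*(t - 2)*(t + 2)*(t - 5)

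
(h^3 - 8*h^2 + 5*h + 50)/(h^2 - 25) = (h^2 - 3*h - 10)/(h + 5)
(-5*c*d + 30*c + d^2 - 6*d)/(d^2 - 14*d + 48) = (-5*c + d)/(d - 8)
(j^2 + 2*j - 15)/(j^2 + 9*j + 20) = (j - 3)/(j + 4)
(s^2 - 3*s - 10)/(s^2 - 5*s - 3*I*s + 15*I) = (s + 2)/(s - 3*I)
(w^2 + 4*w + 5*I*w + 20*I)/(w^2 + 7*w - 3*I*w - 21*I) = (w^2 + w*(4 + 5*I) + 20*I)/(w^2 + w*(7 - 3*I) - 21*I)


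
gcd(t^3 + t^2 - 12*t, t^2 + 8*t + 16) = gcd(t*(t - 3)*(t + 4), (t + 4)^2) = t + 4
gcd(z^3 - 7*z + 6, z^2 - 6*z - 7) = 1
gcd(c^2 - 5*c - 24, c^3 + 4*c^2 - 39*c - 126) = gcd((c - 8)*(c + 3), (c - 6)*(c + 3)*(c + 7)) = c + 3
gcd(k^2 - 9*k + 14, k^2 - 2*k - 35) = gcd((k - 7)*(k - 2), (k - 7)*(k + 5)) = k - 7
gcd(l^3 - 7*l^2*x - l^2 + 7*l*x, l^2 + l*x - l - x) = l - 1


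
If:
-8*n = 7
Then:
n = -7/8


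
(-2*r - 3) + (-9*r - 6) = -11*r - 9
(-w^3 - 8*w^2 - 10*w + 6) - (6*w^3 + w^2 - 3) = -7*w^3 - 9*w^2 - 10*w + 9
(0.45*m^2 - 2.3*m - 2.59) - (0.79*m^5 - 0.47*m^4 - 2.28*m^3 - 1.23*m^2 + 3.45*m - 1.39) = -0.79*m^5 + 0.47*m^4 + 2.28*m^3 + 1.68*m^2 - 5.75*m - 1.2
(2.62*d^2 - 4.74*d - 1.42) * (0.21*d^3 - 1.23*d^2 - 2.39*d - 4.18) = 0.5502*d^5 - 4.218*d^4 - 0.7298*d^3 + 2.1236*d^2 + 23.207*d + 5.9356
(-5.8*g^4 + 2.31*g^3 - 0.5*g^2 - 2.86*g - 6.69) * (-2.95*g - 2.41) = 17.11*g^5 + 7.1635*g^4 - 4.0921*g^3 + 9.642*g^2 + 26.6281*g + 16.1229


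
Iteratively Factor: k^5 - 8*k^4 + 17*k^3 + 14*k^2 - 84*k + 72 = (k - 2)*(k^4 - 6*k^3 + 5*k^2 + 24*k - 36) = (k - 3)*(k - 2)*(k^3 - 3*k^2 - 4*k + 12) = (k - 3)^2*(k - 2)*(k^2 - 4) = (k - 3)^2*(k - 2)*(k + 2)*(k - 2)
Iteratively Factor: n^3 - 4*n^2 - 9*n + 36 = (n - 3)*(n^2 - n - 12) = (n - 3)*(n + 3)*(n - 4)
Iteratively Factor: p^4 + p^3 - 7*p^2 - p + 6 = (p + 3)*(p^3 - 2*p^2 - p + 2) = (p - 2)*(p + 3)*(p^2 - 1) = (p - 2)*(p - 1)*(p + 3)*(p + 1)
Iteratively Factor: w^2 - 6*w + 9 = (w - 3)*(w - 3)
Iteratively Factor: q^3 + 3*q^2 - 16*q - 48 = (q + 4)*(q^2 - q - 12) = (q - 4)*(q + 4)*(q + 3)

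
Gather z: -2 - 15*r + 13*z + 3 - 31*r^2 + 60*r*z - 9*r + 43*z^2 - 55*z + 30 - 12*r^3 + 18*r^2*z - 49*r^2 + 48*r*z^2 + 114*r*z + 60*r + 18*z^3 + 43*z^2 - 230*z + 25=-12*r^3 - 80*r^2 + 36*r + 18*z^3 + z^2*(48*r + 86) + z*(18*r^2 + 174*r - 272) + 56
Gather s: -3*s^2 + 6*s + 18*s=-3*s^2 + 24*s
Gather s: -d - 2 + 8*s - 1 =-d + 8*s - 3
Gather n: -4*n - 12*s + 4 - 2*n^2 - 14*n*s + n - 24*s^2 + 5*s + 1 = -2*n^2 + n*(-14*s - 3) - 24*s^2 - 7*s + 5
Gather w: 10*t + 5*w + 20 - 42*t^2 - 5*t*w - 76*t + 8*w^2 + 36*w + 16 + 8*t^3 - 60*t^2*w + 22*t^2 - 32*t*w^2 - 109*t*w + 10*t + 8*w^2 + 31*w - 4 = 8*t^3 - 20*t^2 - 56*t + w^2*(16 - 32*t) + w*(-60*t^2 - 114*t + 72) + 32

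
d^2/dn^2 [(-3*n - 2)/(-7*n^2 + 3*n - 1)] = 2*((3*n + 2)*(14*n - 3)^2 - (63*n + 5)*(7*n^2 - 3*n + 1))/(7*n^2 - 3*n + 1)^3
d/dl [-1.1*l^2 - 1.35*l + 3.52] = -2.2*l - 1.35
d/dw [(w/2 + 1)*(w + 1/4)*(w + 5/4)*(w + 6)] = 2*w^3 + 57*w^2/4 + 389*w/16 + 41/4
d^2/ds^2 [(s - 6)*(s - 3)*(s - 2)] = 6*s - 22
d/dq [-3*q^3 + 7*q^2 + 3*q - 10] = -9*q^2 + 14*q + 3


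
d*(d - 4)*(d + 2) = d^3 - 2*d^2 - 8*d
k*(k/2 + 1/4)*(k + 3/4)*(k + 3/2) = k^4/2 + 11*k^3/8 + 9*k^2/8 + 9*k/32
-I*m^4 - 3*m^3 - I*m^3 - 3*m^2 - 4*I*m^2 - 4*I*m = m*(m + 1)*(m - 4*I)*(-I*m + 1)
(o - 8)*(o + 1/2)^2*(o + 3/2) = o^4 - 11*o^3/2 - 73*o^2/4 - 109*o/8 - 3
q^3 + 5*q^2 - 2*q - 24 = (q - 2)*(q + 3)*(q + 4)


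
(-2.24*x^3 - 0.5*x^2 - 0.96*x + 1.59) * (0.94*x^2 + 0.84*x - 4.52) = -2.1056*x^5 - 2.3516*x^4 + 8.8024*x^3 + 2.9482*x^2 + 5.6748*x - 7.1868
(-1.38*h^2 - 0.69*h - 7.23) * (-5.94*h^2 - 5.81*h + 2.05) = 8.1972*h^4 + 12.1164*h^3 + 44.1261*h^2 + 40.5918*h - 14.8215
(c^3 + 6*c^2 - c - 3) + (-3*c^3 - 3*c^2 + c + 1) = -2*c^3 + 3*c^2 - 2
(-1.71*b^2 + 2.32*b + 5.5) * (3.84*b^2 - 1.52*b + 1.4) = -6.5664*b^4 + 11.508*b^3 + 15.1996*b^2 - 5.112*b + 7.7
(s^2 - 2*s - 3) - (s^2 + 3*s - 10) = 7 - 5*s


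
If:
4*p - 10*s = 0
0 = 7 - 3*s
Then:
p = 35/6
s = 7/3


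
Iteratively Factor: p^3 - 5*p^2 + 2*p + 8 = (p - 2)*(p^2 - 3*p - 4) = (p - 4)*(p - 2)*(p + 1)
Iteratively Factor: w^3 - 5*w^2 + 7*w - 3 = (w - 3)*(w^2 - 2*w + 1) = (w - 3)*(w - 1)*(w - 1)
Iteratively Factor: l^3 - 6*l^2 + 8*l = (l - 4)*(l^2 - 2*l) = (l - 4)*(l - 2)*(l)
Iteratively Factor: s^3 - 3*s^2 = (s - 3)*(s^2) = s*(s - 3)*(s)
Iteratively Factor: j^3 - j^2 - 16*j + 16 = (j - 1)*(j^2 - 16) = (j - 1)*(j + 4)*(j - 4)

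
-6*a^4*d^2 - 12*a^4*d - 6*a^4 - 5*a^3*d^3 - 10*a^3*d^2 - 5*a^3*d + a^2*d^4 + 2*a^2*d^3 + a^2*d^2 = (-6*a + d)*(a + d)*(a*d + a)^2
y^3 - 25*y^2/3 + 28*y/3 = y*(y - 7)*(y - 4/3)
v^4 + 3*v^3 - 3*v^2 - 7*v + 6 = (v - 1)^2*(v + 2)*(v + 3)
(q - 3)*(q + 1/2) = q^2 - 5*q/2 - 3/2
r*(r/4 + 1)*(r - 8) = r^3/4 - r^2 - 8*r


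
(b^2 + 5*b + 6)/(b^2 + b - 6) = (b + 2)/(b - 2)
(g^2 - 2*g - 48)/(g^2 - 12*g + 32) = (g + 6)/(g - 4)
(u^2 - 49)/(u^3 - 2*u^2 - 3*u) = (49 - u^2)/(u*(-u^2 + 2*u + 3))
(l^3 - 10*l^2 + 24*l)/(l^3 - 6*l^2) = (l - 4)/l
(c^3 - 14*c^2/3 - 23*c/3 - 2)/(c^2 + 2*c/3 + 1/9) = 3*(c^2 - 5*c - 6)/(3*c + 1)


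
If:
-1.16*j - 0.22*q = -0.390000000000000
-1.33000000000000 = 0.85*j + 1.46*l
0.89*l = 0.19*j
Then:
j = -1.14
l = -0.24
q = 7.81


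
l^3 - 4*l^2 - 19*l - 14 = (l - 7)*(l + 1)*(l + 2)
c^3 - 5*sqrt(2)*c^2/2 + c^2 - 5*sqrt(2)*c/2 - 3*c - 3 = (c + 1)*(c - 3*sqrt(2))*(c + sqrt(2)/2)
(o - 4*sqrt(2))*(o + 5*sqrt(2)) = o^2 + sqrt(2)*o - 40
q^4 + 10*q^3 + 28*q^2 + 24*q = q*(q + 2)^2*(q + 6)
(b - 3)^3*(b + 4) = b^4 - 5*b^3 - 9*b^2 + 81*b - 108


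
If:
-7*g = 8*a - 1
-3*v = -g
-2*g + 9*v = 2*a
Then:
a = 1/22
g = 1/11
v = 1/33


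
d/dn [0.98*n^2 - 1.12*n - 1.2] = 1.96*n - 1.12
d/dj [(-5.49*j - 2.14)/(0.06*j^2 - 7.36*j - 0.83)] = (0.3294*j^2 + 0.256799999999998*j - 11.1937)/(0.0036*j^4 - 0.8832*j^3 + 54.07*j^2 + 12.2176*j + 0.6889)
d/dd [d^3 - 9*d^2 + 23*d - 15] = 3*d^2 - 18*d + 23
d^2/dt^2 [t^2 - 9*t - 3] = 2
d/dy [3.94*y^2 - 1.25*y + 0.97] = 7.88*y - 1.25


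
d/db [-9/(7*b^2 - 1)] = 126*b/(7*b^2 - 1)^2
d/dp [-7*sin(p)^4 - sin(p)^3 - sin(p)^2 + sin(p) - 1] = (-28*sin(p)^3 - 3*sin(p)^2 - 2*sin(p) + 1)*cos(p)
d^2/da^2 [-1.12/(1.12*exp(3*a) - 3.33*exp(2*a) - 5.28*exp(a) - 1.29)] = (1.12*(-6.72*exp(2*a) + 13.32*exp(a) + 10.56)*(-3.36*exp(2*a) + 6.66*exp(a) + 5.28)*exp(a) + (11.2896*exp(2*a) - 14.9184*exp(a) - 5.9136)*(-1.12*exp(3*a) + 3.33*exp(2*a) + 5.28*exp(a) + 1.29))*exp(a)/(-1.12*exp(3*a) + 3.33*exp(2*a) + 5.28*exp(a) + 1.29)^3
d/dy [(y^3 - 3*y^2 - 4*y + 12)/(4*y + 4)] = (y^3 - 3*y - 8)/(2*(y^2 + 2*y + 1))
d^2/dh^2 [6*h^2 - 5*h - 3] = 12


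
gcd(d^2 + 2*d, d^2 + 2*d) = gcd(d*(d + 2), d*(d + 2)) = d^2 + 2*d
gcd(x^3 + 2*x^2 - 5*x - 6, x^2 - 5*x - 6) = x + 1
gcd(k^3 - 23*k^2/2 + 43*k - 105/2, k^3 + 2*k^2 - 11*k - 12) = k - 3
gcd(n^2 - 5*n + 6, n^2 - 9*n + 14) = n - 2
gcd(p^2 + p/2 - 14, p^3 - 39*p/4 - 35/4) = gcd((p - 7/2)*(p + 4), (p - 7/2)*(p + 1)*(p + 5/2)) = p - 7/2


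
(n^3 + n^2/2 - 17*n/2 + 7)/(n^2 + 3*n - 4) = (n^2 + 3*n/2 - 7)/(n + 4)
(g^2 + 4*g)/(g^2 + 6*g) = (g + 4)/(g + 6)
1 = 1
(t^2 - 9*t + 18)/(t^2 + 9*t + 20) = (t^2 - 9*t + 18)/(t^2 + 9*t + 20)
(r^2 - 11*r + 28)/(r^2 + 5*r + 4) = (r^2 - 11*r + 28)/(r^2 + 5*r + 4)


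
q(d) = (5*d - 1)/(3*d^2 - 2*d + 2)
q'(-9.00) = -0.02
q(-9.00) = -0.17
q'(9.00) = -0.02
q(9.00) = 0.19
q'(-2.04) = -0.19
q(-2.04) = -0.60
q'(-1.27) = -0.27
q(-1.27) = -0.78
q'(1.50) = -0.51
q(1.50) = 1.13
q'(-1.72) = -0.23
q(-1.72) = -0.67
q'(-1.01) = -0.27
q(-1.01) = -0.85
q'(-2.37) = -0.16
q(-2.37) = -0.54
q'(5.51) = -0.06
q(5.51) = 0.32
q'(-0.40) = 0.30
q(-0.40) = -0.91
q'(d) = (2 - 6*d)*(5*d - 1)/(3*d^2 - 2*d + 2)^2 + 5/(3*d^2 - 2*d + 2) = (-15*d^2 + 6*d + 8)/(9*d^4 - 12*d^3 + 16*d^2 - 8*d + 4)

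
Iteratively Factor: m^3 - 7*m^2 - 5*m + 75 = (m - 5)*(m^2 - 2*m - 15) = (m - 5)*(m + 3)*(m - 5)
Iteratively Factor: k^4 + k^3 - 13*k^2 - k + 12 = (k + 1)*(k^3 - 13*k + 12) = (k + 1)*(k + 4)*(k^2 - 4*k + 3) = (k - 3)*(k + 1)*(k + 4)*(k - 1)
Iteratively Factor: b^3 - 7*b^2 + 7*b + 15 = (b - 3)*(b^2 - 4*b - 5) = (b - 3)*(b + 1)*(b - 5)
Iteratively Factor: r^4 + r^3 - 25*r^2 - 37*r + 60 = (r + 4)*(r^3 - 3*r^2 - 13*r + 15) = (r - 1)*(r + 4)*(r^2 - 2*r - 15) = (r - 1)*(r + 3)*(r + 4)*(r - 5)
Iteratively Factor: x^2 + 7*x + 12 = (x + 4)*(x + 3)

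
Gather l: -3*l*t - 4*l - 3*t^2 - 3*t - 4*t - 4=l*(-3*t - 4) - 3*t^2 - 7*t - 4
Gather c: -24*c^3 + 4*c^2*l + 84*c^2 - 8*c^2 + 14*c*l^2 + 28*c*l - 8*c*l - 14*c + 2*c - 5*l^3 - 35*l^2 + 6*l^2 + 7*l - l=-24*c^3 + c^2*(4*l + 76) + c*(14*l^2 + 20*l - 12) - 5*l^3 - 29*l^2 + 6*l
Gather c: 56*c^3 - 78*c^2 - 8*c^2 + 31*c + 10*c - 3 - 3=56*c^3 - 86*c^2 + 41*c - 6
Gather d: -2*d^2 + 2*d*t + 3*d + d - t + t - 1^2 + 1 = -2*d^2 + d*(2*t + 4)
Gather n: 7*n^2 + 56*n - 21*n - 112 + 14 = 7*n^2 + 35*n - 98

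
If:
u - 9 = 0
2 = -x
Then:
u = 9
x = -2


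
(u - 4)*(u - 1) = u^2 - 5*u + 4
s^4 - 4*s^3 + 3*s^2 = s^2*(s - 3)*(s - 1)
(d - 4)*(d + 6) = d^2 + 2*d - 24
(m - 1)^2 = m^2 - 2*m + 1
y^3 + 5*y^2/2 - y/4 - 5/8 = (y - 1/2)*(y + 1/2)*(y + 5/2)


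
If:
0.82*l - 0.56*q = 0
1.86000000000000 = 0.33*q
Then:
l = 3.85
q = 5.64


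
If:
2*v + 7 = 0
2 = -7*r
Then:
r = -2/7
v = -7/2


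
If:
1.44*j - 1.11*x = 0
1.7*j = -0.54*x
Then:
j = 0.00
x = 0.00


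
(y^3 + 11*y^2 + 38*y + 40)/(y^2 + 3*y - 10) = (y^2 + 6*y + 8)/(y - 2)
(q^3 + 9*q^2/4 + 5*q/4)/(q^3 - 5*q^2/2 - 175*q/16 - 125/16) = 4*q*(q + 1)/(4*q^2 - 15*q - 25)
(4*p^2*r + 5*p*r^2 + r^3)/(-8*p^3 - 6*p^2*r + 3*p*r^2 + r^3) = -r/(2*p - r)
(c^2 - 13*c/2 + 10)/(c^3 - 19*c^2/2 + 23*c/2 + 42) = (2*c - 5)/(2*c^2 - 11*c - 21)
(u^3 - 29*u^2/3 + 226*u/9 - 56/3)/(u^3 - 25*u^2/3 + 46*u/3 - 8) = (u - 7/3)/(u - 1)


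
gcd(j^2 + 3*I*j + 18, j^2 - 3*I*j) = j - 3*I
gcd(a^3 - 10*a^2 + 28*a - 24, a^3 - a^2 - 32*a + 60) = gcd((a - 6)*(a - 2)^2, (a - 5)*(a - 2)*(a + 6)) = a - 2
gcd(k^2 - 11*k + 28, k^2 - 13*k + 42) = k - 7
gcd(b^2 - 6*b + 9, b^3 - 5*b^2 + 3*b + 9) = b^2 - 6*b + 9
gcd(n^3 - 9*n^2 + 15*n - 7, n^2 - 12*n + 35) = n - 7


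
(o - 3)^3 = o^3 - 9*o^2 + 27*o - 27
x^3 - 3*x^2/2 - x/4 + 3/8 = (x - 3/2)*(x - 1/2)*(x + 1/2)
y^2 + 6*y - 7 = (y - 1)*(y + 7)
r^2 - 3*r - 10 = (r - 5)*(r + 2)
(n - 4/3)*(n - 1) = n^2 - 7*n/3 + 4/3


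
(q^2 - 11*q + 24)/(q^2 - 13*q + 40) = (q - 3)/(q - 5)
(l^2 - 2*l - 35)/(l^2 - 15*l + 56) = (l + 5)/(l - 8)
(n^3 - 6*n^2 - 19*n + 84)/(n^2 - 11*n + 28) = (n^2 + n - 12)/(n - 4)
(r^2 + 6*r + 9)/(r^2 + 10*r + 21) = (r + 3)/(r + 7)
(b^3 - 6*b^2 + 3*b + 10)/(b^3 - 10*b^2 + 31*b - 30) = (b + 1)/(b - 3)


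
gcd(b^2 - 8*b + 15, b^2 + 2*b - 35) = b - 5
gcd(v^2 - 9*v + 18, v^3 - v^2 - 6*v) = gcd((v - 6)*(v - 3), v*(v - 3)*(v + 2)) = v - 3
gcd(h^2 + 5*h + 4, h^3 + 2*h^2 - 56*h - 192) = h + 4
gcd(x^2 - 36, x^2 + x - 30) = x + 6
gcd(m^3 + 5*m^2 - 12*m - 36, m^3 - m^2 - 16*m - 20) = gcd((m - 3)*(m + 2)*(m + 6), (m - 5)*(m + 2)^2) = m + 2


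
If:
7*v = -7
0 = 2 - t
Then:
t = 2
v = -1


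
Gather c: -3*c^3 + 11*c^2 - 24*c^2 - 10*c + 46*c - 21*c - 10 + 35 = -3*c^3 - 13*c^2 + 15*c + 25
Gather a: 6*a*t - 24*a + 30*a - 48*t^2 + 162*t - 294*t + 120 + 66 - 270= a*(6*t + 6) - 48*t^2 - 132*t - 84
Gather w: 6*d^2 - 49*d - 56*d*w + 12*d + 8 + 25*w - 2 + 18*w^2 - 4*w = 6*d^2 - 37*d + 18*w^2 + w*(21 - 56*d) + 6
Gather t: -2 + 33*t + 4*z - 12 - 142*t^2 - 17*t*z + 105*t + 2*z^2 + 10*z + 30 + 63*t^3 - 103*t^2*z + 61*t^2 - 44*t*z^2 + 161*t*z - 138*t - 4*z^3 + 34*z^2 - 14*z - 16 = 63*t^3 + t^2*(-103*z - 81) + t*(-44*z^2 + 144*z) - 4*z^3 + 36*z^2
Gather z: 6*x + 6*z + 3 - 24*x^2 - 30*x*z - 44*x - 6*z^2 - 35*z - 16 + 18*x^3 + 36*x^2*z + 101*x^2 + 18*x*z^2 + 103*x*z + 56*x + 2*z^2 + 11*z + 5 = 18*x^3 + 77*x^2 + 18*x + z^2*(18*x - 4) + z*(36*x^2 + 73*x - 18) - 8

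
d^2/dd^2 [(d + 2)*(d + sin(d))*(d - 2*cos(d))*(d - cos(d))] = -d^3*sin(d) + 3*d^3*cos(d) + 16*d^2*sin(d) + 6*d^2*sin(2*d) + 12*d^2*cos(d) - 4*d^2*cos(2*d) + 12*d^2 + 59*d*sin(d)/2 + 4*d*sin(2*d) - 9*d*sin(3*d)/2 - 10*d*cos(d) - 20*d*cos(2*d) + 12*d + 3*sin(d) - 11*sin(2*d) - 9*sin(3*d) - 11*cos(d) - 10*cos(2*d) + 3*cos(3*d) + 2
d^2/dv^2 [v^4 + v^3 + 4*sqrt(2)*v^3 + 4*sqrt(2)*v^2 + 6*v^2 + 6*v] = 12*v^2 + 6*v + 24*sqrt(2)*v + 8*sqrt(2) + 12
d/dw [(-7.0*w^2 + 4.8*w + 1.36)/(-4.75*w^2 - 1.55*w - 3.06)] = (33.65*w^2 + 55.76*w - 12.58)/(22.5625*w^4 + 14.725*w^3 + 31.4725*w^2 + 9.486*w + 9.3636)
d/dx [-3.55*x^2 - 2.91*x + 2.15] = -7.1*x - 2.91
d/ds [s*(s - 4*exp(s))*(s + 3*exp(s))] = -s^2*exp(s) + 3*s^2 - 24*s*exp(2*s) - 2*s*exp(s) - 12*exp(2*s)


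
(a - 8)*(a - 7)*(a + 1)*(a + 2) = a^4 - 12*a^3 + 13*a^2 + 138*a + 112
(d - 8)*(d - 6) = d^2 - 14*d + 48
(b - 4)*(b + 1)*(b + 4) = b^3 + b^2 - 16*b - 16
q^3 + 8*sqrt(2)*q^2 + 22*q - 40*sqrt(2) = (q - sqrt(2))*(q + 4*sqrt(2))*(q + 5*sqrt(2))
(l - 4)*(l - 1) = l^2 - 5*l + 4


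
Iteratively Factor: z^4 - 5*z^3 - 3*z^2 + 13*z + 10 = (z + 1)*(z^3 - 6*z^2 + 3*z + 10) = (z - 5)*(z + 1)*(z^2 - z - 2) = (z - 5)*(z + 1)^2*(z - 2)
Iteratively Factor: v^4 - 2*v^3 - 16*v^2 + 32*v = (v + 4)*(v^3 - 6*v^2 + 8*v) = (v - 4)*(v + 4)*(v^2 - 2*v) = v*(v - 4)*(v + 4)*(v - 2)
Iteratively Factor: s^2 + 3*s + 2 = (s + 1)*(s + 2)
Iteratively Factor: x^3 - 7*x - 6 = (x + 2)*(x^2 - 2*x - 3) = (x - 3)*(x + 2)*(x + 1)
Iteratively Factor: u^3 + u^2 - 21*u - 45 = (u - 5)*(u^2 + 6*u + 9) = (u - 5)*(u + 3)*(u + 3)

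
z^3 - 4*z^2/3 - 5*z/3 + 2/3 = (z - 2)*(z - 1/3)*(z + 1)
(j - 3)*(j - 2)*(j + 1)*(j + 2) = j^4 - 2*j^3 - 7*j^2 + 8*j + 12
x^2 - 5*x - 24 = (x - 8)*(x + 3)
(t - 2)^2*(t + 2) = t^3 - 2*t^2 - 4*t + 8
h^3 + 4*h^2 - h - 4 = (h - 1)*(h + 1)*(h + 4)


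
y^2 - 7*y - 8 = (y - 8)*(y + 1)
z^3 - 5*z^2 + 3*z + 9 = (z - 3)^2*(z + 1)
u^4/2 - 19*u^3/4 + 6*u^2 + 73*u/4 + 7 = (u/2 + 1/2)*(u - 7)*(u - 4)*(u + 1/2)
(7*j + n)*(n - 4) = 7*j*n - 28*j + n^2 - 4*n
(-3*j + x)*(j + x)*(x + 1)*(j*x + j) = -3*j^3*x^2 - 6*j^3*x - 3*j^3 - 2*j^2*x^3 - 4*j^2*x^2 - 2*j^2*x + j*x^4 + 2*j*x^3 + j*x^2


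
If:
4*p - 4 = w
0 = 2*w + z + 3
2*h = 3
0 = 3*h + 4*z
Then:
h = 3/2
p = 49/64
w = -15/16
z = -9/8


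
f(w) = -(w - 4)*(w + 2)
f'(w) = 2 - 2*w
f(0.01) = 8.02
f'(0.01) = 1.98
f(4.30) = -1.89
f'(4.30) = -6.60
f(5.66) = -12.72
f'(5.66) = -9.32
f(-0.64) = 6.31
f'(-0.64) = 3.28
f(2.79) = 5.80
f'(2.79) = -3.58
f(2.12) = 7.75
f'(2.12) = -2.24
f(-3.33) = -9.75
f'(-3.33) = 8.66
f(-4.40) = -20.16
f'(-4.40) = 10.80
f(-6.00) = -40.00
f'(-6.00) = 14.00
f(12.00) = -112.00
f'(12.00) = -22.00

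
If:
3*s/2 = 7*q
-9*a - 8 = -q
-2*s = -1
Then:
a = -221/252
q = 3/28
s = 1/2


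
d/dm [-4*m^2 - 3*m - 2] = -8*m - 3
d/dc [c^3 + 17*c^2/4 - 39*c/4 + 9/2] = 3*c^2 + 17*c/2 - 39/4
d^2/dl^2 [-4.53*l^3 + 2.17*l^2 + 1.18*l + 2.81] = 4.34 - 27.18*l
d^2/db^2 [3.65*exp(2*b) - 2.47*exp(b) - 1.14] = (14.6*exp(b) - 2.47)*exp(b)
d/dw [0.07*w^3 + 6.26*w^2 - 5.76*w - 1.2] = 0.21*w^2 + 12.52*w - 5.76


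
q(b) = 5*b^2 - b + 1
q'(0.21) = 1.10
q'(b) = 10*b - 1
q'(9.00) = 89.00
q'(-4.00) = -41.00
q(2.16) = 22.17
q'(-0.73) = -8.30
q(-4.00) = 85.00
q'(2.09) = 19.90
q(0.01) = 0.99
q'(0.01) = -0.90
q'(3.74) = 36.40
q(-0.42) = 2.30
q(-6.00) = 187.00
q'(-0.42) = -5.20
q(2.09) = 20.75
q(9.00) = 397.00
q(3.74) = 67.20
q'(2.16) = 20.60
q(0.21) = 1.01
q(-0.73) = 4.39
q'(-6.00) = -61.00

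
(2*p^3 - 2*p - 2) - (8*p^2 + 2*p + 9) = 2*p^3 - 8*p^2 - 4*p - 11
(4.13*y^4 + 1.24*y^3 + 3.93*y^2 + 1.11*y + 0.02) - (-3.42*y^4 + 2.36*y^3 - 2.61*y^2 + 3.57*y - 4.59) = 7.55*y^4 - 1.12*y^3 + 6.54*y^2 - 2.46*y + 4.61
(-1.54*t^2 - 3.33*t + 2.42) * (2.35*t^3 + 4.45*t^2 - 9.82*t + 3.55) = -3.619*t^5 - 14.6785*t^4 + 5.9913*t^3 + 38.0026*t^2 - 35.5859*t + 8.591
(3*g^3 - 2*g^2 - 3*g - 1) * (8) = 24*g^3 - 16*g^2 - 24*g - 8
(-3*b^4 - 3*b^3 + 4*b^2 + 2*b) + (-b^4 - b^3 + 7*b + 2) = -4*b^4 - 4*b^3 + 4*b^2 + 9*b + 2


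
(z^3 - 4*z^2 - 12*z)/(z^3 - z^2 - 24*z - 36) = z/(z + 3)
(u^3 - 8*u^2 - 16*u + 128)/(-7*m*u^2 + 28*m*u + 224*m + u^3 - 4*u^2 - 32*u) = (u - 4)/(-7*m + u)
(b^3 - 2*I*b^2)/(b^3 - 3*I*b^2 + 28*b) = b*(b - 2*I)/(b^2 - 3*I*b + 28)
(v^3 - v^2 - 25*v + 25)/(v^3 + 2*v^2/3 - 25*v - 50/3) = 3*(v - 1)/(3*v + 2)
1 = 1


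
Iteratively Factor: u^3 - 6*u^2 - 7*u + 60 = (u - 4)*(u^2 - 2*u - 15) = (u - 4)*(u + 3)*(u - 5)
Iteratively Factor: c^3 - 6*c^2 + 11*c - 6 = (c - 1)*(c^2 - 5*c + 6) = (c - 3)*(c - 1)*(c - 2)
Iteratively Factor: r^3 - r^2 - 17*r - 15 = (r + 3)*(r^2 - 4*r - 5) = (r + 1)*(r + 3)*(r - 5)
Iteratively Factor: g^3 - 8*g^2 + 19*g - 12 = (g - 1)*(g^2 - 7*g + 12) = (g - 3)*(g - 1)*(g - 4)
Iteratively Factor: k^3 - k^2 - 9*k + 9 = (k + 3)*(k^2 - 4*k + 3) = (k - 3)*(k + 3)*(k - 1)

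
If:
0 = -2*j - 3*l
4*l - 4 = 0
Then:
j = -3/2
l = 1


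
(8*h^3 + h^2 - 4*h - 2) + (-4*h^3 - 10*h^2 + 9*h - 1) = 4*h^3 - 9*h^2 + 5*h - 3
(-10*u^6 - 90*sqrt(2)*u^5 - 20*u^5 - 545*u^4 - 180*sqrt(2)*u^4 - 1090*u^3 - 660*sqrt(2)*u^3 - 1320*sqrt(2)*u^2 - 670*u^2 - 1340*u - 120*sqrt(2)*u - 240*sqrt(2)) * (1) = -10*u^6 - 90*sqrt(2)*u^5 - 20*u^5 - 545*u^4 - 180*sqrt(2)*u^4 - 1090*u^3 - 660*sqrt(2)*u^3 - 1320*sqrt(2)*u^2 - 670*u^2 - 1340*u - 120*sqrt(2)*u - 240*sqrt(2)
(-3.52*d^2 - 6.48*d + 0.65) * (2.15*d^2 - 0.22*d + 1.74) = -7.568*d^4 - 13.1576*d^3 - 3.3017*d^2 - 11.4182*d + 1.131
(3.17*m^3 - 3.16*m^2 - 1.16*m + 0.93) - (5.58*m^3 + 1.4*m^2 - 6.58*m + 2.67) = -2.41*m^3 - 4.56*m^2 + 5.42*m - 1.74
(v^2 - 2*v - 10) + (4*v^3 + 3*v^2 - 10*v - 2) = 4*v^3 + 4*v^2 - 12*v - 12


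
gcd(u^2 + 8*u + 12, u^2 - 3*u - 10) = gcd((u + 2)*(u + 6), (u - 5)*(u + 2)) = u + 2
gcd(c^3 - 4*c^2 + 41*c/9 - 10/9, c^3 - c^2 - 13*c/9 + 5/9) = c^2 - 2*c + 5/9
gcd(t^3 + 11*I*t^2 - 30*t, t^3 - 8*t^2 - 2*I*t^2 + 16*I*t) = t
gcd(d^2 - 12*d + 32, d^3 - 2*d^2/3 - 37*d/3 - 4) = d - 4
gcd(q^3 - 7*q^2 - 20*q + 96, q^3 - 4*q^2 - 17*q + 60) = q^2 + q - 12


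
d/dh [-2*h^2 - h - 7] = -4*h - 1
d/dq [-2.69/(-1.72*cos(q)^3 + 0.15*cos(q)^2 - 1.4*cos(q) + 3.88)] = (13.8804*cos(q)^2 - 0.807*cos(q) + 3.766)*sin(q)/(1.72*cos(q)^3 - 0.15*cos(q)^2 + 1.4*cos(q) - 3.88)^2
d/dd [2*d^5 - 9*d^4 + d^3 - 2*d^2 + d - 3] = 10*d^4 - 36*d^3 + 3*d^2 - 4*d + 1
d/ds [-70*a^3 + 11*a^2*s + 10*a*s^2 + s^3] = 11*a^2 + 20*a*s + 3*s^2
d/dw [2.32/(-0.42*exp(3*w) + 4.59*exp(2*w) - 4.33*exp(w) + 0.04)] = (2.9232*exp(2*w) - 21.2976*exp(w) + 10.0456)*exp(w)/(0.42*exp(3*w) - 4.59*exp(2*w) + 4.33*exp(w) - 0.04)^2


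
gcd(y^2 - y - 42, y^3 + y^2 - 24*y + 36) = y + 6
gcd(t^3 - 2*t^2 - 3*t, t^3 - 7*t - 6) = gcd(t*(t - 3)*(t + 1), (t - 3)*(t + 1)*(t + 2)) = t^2 - 2*t - 3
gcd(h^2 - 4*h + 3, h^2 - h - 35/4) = 1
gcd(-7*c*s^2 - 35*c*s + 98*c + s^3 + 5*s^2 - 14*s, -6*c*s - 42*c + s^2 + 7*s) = s + 7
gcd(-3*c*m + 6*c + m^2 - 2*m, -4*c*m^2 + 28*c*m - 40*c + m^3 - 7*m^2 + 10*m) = m - 2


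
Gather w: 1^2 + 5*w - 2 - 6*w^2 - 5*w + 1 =-6*w^2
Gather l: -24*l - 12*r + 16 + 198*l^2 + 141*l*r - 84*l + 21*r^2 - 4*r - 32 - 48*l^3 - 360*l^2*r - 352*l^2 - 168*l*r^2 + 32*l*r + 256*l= -48*l^3 + l^2*(-360*r - 154) + l*(-168*r^2 + 173*r + 148) + 21*r^2 - 16*r - 16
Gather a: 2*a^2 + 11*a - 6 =2*a^2 + 11*a - 6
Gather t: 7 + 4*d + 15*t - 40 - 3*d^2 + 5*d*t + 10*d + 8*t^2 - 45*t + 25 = -3*d^2 + 14*d + 8*t^2 + t*(5*d - 30) - 8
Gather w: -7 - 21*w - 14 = -21*w - 21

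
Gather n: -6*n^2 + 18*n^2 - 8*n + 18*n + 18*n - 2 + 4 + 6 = 12*n^2 + 28*n + 8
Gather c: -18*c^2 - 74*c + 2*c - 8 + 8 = -18*c^2 - 72*c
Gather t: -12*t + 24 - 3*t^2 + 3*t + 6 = -3*t^2 - 9*t + 30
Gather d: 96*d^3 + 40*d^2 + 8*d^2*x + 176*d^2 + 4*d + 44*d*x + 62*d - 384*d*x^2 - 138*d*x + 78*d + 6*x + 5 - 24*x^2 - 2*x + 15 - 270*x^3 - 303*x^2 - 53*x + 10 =96*d^3 + d^2*(8*x + 216) + d*(-384*x^2 - 94*x + 144) - 270*x^3 - 327*x^2 - 49*x + 30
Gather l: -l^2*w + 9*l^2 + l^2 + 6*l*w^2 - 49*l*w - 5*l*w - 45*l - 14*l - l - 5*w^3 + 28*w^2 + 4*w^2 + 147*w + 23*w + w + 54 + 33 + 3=l^2*(10 - w) + l*(6*w^2 - 54*w - 60) - 5*w^3 + 32*w^2 + 171*w + 90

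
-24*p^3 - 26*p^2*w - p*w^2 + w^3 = (-6*p + w)*(p + w)*(4*p + w)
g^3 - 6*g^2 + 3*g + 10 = (g - 5)*(g - 2)*(g + 1)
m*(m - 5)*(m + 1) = m^3 - 4*m^2 - 5*m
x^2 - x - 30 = (x - 6)*(x + 5)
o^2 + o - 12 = (o - 3)*(o + 4)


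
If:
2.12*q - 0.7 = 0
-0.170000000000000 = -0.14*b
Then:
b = 1.21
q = 0.33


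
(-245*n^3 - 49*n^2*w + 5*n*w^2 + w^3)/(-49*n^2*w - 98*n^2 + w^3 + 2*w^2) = (5*n + w)/(w + 2)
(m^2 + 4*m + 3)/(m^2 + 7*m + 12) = (m + 1)/(m + 4)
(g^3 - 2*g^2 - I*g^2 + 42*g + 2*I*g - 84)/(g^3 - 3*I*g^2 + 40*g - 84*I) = (g - 2)/(g - 2*I)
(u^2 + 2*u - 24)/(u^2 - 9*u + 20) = (u + 6)/(u - 5)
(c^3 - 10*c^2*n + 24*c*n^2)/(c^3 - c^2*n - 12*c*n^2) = (c - 6*n)/(c + 3*n)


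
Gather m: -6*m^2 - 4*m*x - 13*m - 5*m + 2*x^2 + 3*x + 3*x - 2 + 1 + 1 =-6*m^2 + m*(-4*x - 18) + 2*x^2 + 6*x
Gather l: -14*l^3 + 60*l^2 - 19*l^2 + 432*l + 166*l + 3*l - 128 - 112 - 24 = -14*l^3 + 41*l^2 + 601*l - 264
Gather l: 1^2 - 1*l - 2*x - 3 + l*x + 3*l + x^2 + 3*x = l*(x + 2) + x^2 + x - 2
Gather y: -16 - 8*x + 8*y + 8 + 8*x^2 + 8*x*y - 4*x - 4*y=8*x^2 - 12*x + y*(8*x + 4) - 8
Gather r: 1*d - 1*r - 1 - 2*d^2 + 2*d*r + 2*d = -2*d^2 + 3*d + r*(2*d - 1) - 1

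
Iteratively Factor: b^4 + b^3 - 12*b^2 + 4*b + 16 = (b + 4)*(b^3 - 3*b^2 + 4) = (b - 2)*(b + 4)*(b^2 - b - 2) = (b - 2)^2*(b + 4)*(b + 1)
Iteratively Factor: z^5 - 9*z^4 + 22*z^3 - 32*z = (z - 2)*(z^4 - 7*z^3 + 8*z^2 + 16*z) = z*(z - 2)*(z^3 - 7*z^2 + 8*z + 16) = z*(z - 4)*(z - 2)*(z^2 - 3*z - 4) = z*(z - 4)^2*(z - 2)*(z + 1)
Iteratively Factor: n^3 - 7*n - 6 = (n + 2)*(n^2 - 2*n - 3) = (n - 3)*(n + 2)*(n + 1)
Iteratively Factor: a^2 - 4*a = (a - 4)*(a)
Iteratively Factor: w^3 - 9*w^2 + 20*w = (w - 4)*(w^2 - 5*w) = w*(w - 4)*(w - 5)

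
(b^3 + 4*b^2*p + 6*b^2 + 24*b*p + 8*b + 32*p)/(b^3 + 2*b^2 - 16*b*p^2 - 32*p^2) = (-b - 4)/(-b + 4*p)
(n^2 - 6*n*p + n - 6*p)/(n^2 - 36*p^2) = (n + 1)/(n + 6*p)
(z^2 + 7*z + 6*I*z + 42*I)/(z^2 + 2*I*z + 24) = (z + 7)/(z - 4*I)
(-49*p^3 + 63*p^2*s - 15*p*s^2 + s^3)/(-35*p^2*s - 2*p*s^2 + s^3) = (7*p^2 - 8*p*s + s^2)/(s*(5*p + s))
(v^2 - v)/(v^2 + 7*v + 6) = v*(v - 1)/(v^2 + 7*v + 6)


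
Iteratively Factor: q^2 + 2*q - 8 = (q + 4)*(q - 2)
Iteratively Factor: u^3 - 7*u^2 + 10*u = (u)*(u^2 - 7*u + 10) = u*(u - 5)*(u - 2)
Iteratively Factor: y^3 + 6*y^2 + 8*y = (y + 2)*(y^2 + 4*y) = (y + 2)*(y + 4)*(y)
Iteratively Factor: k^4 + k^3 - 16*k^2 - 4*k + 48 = (k + 4)*(k^3 - 3*k^2 - 4*k + 12) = (k - 2)*(k + 4)*(k^2 - k - 6) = (k - 3)*(k - 2)*(k + 4)*(k + 2)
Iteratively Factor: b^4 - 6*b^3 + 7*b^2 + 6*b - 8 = (b - 4)*(b^3 - 2*b^2 - b + 2) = (b - 4)*(b - 1)*(b^2 - b - 2) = (b - 4)*(b - 1)*(b + 1)*(b - 2)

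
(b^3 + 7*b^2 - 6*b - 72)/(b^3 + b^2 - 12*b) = (b + 6)/b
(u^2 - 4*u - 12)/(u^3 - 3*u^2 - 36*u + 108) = (u + 2)/(u^2 + 3*u - 18)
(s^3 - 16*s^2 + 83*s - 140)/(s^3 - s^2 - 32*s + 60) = (s^2 - 11*s + 28)/(s^2 + 4*s - 12)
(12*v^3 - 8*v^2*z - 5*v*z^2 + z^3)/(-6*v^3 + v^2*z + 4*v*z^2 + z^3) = (-6*v + z)/(3*v + z)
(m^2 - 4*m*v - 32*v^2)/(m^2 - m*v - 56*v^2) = (m + 4*v)/(m + 7*v)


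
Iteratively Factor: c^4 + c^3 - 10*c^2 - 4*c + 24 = (c + 2)*(c^3 - c^2 - 8*c + 12) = (c - 2)*(c + 2)*(c^2 + c - 6) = (c - 2)*(c + 2)*(c + 3)*(c - 2)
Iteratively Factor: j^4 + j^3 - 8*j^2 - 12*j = (j + 2)*(j^3 - j^2 - 6*j) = (j + 2)^2*(j^2 - 3*j) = (j - 3)*(j + 2)^2*(j)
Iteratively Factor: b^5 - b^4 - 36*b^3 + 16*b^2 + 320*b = (b + 4)*(b^4 - 5*b^3 - 16*b^2 + 80*b) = (b - 5)*(b + 4)*(b^3 - 16*b) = b*(b - 5)*(b + 4)*(b^2 - 16) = b*(b - 5)*(b + 4)^2*(b - 4)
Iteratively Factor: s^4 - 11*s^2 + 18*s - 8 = (s - 1)*(s^3 + s^2 - 10*s + 8) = (s - 2)*(s - 1)*(s^2 + 3*s - 4) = (s - 2)*(s - 1)^2*(s + 4)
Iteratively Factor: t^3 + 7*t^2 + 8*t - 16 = (t + 4)*(t^2 + 3*t - 4) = (t + 4)^2*(t - 1)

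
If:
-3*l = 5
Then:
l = -5/3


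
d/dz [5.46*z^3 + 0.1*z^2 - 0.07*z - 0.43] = 16.38*z^2 + 0.2*z - 0.07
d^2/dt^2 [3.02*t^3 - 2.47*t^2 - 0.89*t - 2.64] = 18.12*t - 4.94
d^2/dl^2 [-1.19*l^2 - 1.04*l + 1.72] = -2.38000000000000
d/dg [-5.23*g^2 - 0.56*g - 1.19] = -10.46*g - 0.56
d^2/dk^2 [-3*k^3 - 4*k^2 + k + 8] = -18*k - 8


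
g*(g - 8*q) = g^2 - 8*g*q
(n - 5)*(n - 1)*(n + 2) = n^3 - 4*n^2 - 7*n + 10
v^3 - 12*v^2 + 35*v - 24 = (v - 8)*(v - 3)*(v - 1)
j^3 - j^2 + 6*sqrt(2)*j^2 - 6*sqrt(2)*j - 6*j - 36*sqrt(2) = (j - 3)*(j + 2)*(j + 6*sqrt(2))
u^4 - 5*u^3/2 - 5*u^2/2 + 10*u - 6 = (u - 2)*(u - 3/2)*(u - 1)*(u + 2)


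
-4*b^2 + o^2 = (-2*b + o)*(2*b + o)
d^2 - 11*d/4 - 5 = (d - 4)*(d + 5/4)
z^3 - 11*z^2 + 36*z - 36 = (z - 6)*(z - 3)*(z - 2)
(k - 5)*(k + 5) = k^2 - 25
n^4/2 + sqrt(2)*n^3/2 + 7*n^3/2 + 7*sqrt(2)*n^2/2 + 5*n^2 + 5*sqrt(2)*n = n*(n/2 + 1)*(n + 5)*(n + sqrt(2))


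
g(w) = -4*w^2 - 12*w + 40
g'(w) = -8*w - 12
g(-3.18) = 37.71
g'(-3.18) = 13.44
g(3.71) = -59.58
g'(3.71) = -41.68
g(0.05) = 39.39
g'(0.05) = -12.40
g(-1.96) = 48.15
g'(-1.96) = 3.68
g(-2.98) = 40.24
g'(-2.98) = 11.84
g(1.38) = 15.82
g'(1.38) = -23.04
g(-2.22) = 46.93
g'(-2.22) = 5.76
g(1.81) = 5.18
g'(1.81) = -26.48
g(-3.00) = 40.00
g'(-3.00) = 12.00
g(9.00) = -392.00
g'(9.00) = -84.00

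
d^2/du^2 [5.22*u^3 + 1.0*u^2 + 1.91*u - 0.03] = 31.32*u + 2.0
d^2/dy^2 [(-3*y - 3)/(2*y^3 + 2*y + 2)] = 3*(-(y + 1)*(3*y^2 + 1)^2 + (3*y^2 + 3*y*(y + 1) + 1)*(y^3 + y + 1))/(y^3 + y + 1)^3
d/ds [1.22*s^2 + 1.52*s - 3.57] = 2.44*s + 1.52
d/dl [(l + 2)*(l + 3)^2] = (l + 3)*(3*l + 7)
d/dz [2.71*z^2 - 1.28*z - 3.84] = 5.42*z - 1.28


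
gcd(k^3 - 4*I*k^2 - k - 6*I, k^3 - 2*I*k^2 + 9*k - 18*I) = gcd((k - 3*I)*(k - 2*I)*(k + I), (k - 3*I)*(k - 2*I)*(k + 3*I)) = k^2 - 5*I*k - 6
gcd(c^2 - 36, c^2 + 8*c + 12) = c + 6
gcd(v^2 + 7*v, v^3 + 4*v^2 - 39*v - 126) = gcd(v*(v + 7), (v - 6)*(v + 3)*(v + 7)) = v + 7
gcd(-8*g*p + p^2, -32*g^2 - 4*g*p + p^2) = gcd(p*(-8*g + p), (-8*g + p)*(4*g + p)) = -8*g + p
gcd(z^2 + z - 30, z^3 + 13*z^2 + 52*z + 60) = z + 6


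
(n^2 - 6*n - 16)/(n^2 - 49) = (n^2 - 6*n - 16)/(n^2 - 49)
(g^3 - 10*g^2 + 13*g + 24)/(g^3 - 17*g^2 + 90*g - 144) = (g + 1)/(g - 6)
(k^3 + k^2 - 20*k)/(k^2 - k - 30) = k*(k - 4)/(k - 6)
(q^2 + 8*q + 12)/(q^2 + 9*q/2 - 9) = 2*(q + 2)/(2*q - 3)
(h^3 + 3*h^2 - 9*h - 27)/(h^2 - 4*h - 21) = (h^2 - 9)/(h - 7)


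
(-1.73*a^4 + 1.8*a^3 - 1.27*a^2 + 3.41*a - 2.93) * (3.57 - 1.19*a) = 2.0587*a^5 - 8.3181*a^4 + 7.9373*a^3 - 8.5918*a^2 + 15.6604*a - 10.4601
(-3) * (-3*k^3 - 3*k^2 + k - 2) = 9*k^3 + 9*k^2 - 3*k + 6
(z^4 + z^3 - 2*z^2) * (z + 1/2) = z^5 + 3*z^4/2 - 3*z^3/2 - z^2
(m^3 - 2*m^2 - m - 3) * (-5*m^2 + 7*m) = -5*m^5 + 17*m^4 - 9*m^3 + 8*m^2 - 21*m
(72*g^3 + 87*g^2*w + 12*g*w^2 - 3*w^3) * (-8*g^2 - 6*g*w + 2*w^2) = -576*g^5 - 1128*g^4*w - 474*g^3*w^2 + 126*g^2*w^3 + 42*g*w^4 - 6*w^5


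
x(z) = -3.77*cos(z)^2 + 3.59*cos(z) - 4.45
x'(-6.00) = 1.02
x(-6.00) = -4.48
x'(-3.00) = 1.56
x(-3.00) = -11.70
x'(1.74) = -4.79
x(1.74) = -5.16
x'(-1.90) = 5.70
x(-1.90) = -6.00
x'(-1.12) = 0.27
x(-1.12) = -3.60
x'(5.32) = -0.59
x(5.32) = -3.63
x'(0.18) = 0.69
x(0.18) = -4.57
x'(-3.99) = -6.43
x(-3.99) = -8.47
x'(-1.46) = 2.74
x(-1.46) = -4.10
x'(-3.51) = -3.83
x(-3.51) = -11.08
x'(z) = 7.54*sin(z)*cos(z) - 3.59*sin(z)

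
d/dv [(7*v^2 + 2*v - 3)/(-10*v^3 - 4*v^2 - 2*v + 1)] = 2*(35*v^4 + 20*v^3 - 48*v^2 - 5*v - 2)/(100*v^6 + 80*v^5 + 56*v^4 - 4*v^3 - 4*v^2 - 4*v + 1)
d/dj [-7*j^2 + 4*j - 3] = 4 - 14*j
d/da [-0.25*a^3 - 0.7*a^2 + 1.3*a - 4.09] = -0.75*a^2 - 1.4*a + 1.3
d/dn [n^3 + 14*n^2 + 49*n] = 3*n^2 + 28*n + 49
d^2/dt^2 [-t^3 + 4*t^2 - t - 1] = 8 - 6*t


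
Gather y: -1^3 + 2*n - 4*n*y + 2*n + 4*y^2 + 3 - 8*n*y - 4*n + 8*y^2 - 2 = -12*n*y + 12*y^2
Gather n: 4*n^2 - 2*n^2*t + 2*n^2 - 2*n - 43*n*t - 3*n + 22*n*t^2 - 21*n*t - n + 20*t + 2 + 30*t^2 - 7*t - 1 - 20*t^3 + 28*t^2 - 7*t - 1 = n^2*(6 - 2*t) + n*(22*t^2 - 64*t - 6) - 20*t^3 + 58*t^2 + 6*t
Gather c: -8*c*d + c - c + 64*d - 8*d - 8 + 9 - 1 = -8*c*d + 56*d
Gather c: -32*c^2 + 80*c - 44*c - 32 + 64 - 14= -32*c^2 + 36*c + 18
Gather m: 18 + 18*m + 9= 18*m + 27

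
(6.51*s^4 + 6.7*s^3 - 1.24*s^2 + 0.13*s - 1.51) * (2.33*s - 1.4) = 15.1683*s^5 + 6.497*s^4 - 12.2692*s^3 + 2.0389*s^2 - 3.7003*s + 2.114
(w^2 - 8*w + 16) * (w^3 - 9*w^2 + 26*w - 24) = w^5 - 17*w^4 + 114*w^3 - 376*w^2 + 608*w - 384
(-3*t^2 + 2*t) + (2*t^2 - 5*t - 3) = -t^2 - 3*t - 3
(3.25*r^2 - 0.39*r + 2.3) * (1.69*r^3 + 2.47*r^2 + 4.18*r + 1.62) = 5.4925*r^5 + 7.3684*r^4 + 16.5087*r^3 + 9.3158*r^2 + 8.9822*r + 3.726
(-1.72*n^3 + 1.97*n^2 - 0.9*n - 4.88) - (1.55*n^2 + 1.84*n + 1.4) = -1.72*n^3 + 0.42*n^2 - 2.74*n - 6.28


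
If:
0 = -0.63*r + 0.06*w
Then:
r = 0.0952380952380952*w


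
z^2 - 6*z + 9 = (z - 3)^2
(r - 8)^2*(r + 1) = r^3 - 15*r^2 + 48*r + 64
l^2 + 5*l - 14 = (l - 2)*(l + 7)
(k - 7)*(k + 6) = k^2 - k - 42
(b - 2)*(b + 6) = b^2 + 4*b - 12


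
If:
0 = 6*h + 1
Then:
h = -1/6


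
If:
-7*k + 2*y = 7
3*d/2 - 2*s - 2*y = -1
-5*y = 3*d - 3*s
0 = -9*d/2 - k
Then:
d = 106/501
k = -159/167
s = 82/167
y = 28/167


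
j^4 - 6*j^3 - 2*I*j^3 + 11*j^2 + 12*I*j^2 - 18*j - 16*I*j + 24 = (j - 4)*(j - 2)*(j - 3*I)*(j + I)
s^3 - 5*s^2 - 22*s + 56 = (s - 7)*(s - 2)*(s + 4)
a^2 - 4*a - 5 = (a - 5)*(a + 1)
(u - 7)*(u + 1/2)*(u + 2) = u^3 - 9*u^2/2 - 33*u/2 - 7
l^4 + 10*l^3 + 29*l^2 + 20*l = l*(l + 1)*(l + 4)*(l + 5)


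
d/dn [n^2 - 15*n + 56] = 2*n - 15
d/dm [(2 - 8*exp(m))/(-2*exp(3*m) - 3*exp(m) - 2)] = (-6*(4*exp(m) - 1)*(2*exp(2*m) + 1) + 16*exp(3*m) + 24*exp(m) + 16)*exp(m)/(2*exp(3*m) + 3*exp(m) + 2)^2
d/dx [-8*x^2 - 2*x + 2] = -16*x - 2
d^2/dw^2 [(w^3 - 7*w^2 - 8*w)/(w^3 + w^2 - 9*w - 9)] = 2*(-8*w^3 + 27*w^2 - 216*w + 81)/(w^6 - 27*w^4 + 243*w^2 - 729)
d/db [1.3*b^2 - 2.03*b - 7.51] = 2.6*b - 2.03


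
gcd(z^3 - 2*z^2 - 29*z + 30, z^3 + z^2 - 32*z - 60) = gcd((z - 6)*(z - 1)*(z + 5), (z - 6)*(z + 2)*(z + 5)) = z^2 - z - 30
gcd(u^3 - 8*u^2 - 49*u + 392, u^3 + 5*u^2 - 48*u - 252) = u - 7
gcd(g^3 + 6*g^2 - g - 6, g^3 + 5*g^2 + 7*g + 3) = g + 1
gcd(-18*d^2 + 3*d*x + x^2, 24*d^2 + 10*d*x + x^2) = 6*d + x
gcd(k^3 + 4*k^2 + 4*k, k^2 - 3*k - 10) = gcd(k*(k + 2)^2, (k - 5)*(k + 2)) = k + 2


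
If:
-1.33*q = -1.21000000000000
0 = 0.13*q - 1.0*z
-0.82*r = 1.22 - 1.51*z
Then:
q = 0.91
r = -1.27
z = 0.12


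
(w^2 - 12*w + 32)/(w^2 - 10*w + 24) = (w - 8)/(w - 6)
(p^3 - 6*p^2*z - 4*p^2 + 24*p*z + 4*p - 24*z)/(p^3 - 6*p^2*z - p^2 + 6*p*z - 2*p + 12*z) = (p - 2)/(p + 1)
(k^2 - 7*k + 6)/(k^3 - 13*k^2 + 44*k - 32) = (k - 6)/(k^2 - 12*k + 32)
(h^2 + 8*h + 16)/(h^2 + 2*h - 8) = (h + 4)/(h - 2)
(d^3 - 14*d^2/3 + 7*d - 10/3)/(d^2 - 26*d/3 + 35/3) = (d^2 - 3*d + 2)/(d - 7)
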